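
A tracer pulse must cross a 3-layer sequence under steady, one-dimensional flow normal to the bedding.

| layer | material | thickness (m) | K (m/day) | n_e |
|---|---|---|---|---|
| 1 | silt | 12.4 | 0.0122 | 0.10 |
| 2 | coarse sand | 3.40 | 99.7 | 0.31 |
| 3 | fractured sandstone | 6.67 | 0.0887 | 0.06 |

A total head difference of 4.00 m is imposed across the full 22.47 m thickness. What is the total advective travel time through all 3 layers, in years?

2.01

With flow normal to the layers, continuity requires the same specific discharge q through every layer.
Σ(b_i/K_i) = 12.4/0.0122 + 3.40/99.7 + 6.67/0.0887 = 1092 d.
q = Δh / Σ(b_i/K_i) = 4.00 / 1092 = 0.003664 m/day.
In each layer the seepage velocity is v_i = q/n_i, so the layer transit time is t_i = b_i·n_i / q:
  layer 1 (silt): t_1 = 12.4 × 0.10 / 0.003664 = 338.4 d
  layer 2 (coarse sand): t_2 = 3.40 × 0.31 / 0.003664 = 287.6 d
  layer 3 (fractured sandstone): t_3 = 6.67 × 0.06 / 0.003664 = 109.2 d
Total t = Σ t_i = 735.3 days = 2.013 years.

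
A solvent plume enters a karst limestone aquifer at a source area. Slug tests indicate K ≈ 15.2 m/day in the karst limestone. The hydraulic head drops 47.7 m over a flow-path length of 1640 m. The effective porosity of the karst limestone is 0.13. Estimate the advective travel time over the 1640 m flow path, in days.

482

Hydraulic gradient i = Δh / L = 47.7 / 1640 = 0.02909.
Darcy flux q = K · i = 15.20 × 0.02909 = 0.4421 m/day.
Seepage velocity v = q / n_e = 0.4421 / 0.13 = 3.401 m/day.
Travel time t = L / v = 1640 / 3.401 = 482.2 days.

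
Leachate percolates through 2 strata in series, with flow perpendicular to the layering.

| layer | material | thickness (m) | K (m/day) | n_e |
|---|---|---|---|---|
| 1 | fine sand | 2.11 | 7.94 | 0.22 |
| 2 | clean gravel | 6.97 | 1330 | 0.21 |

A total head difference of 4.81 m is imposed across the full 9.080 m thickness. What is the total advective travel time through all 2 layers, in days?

With flow normal to the layers, continuity requires the same specific discharge q through every layer.
Σ(b_i/K_i) = 2.11/7.94 + 6.97/1330 = 0.2710 d.
q = Δh / Σ(b_i/K_i) = 4.81 / 0.2710 = 17.75 m/day.
In each layer the seepage velocity is v_i = q/n_i, so the layer transit time is t_i = b_i·n_i / q:
  layer 1 (fine sand): t_1 = 2.11 × 0.22 / 17.75 = 0.02615 d
  layer 2 (clean gravel): t_2 = 6.97 × 0.21 / 17.75 = 0.08246 d
Total t = Σ t_i = 0.1086 days.

0.109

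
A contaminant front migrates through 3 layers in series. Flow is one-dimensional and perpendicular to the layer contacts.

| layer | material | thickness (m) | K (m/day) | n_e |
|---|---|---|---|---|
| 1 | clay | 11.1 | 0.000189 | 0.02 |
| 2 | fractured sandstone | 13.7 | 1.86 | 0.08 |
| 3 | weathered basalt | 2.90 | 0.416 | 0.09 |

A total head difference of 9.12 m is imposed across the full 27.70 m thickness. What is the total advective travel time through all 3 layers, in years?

27.8

With flow normal to the layers, continuity requires the same specific discharge q through every layer.
Σ(b_i/K_i) = 11.1/0.000189 + 13.7/1.86 + 2.90/0.416 = 58744 d.
q = Δh / Σ(b_i/K_i) = 9.12 / 58744 = 0.0001552 m/day.
In each layer the seepage velocity is v_i = q/n_i, so the layer transit time is t_i = b_i·n_i / q:
  layer 1 (clay): t_1 = 11.1 × 0.02 / 0.0001552 = 1430 d
  layer 2 (fractured sandstone): t_2 = 13.7 × 0.08 / 0.0001552 = 7060 d
  layer 3 (weathered basalt): t_3 = 2.90 × 0.09 / 0.0001552 = 1681 d
Total t = Σ t_i = 10171 days = 27.85 years.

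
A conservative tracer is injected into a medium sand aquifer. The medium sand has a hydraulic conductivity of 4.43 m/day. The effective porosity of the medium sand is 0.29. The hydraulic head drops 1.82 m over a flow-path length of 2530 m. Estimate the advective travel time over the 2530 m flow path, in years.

630

Hydraulic gradient i = Δh / L = 1.82 / 2530 = 0.0007194.
Darcy flux q = K · i = 4.430 × 0.0007194 = 0.003187 m/day.
Seepage velocity v = q / n_e = 0.003187 / 0.29 = 0.01099 m/day.
Travel time t = L / v = 2530 / 0.01099 = 2.302e+05 days = 630.3 years.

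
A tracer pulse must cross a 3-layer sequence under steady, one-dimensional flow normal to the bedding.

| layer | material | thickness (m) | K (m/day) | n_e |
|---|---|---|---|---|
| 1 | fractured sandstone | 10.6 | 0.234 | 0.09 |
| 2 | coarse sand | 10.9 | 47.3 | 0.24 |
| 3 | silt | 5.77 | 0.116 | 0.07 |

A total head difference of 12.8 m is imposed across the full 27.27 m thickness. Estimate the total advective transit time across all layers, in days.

29.6

With flow normal to the layers, continuity requires the same specific discharge q through every layer.
Σ(b_i/K_i) = 10.6/0.234 + 10.9/47.3 + 5.77/0.116 = 95.27 d.
q = Δh / Σ(b_i/K_i) = 12.8 / 95.27 = 0.1344 m/day.
In each layer the seepage velocity is v_i = q/n_i, so the layer transit time is t_i = b_i·n_i / q:
  layer 1 (fractured sandstone): t_1 = 10.6 × 0.09 / 0.1344 = 7.101 d
  layer 2 (coarse sand): t_2 = 10.9 × 0.24 / 0.1344 = 19.47 d
  layer 3 (silt): t_3 = 5.77 × 0.07 / 0.1344 = 3.006 d
Total t = Σ t_i = 29.58 days.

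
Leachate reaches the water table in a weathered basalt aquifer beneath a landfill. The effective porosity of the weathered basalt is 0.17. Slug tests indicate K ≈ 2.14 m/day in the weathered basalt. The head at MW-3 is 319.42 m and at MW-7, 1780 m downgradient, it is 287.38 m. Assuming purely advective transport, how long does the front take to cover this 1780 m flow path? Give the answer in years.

Hydraulic gradient i = (319.42 − 287.38) / 1780 = 32.04 / 1780 = 0.01800.
Darcy flux q = K · i = 2.140 × 0.01800 = 0.03852 m/day.
Seepage velocity v = q / n_e = 0.03852 / 0.17 = 0.2266 m/day.
Travel time t = L / v = 1780 / 0.2266 = 7856 days = 21.51 years.

21.5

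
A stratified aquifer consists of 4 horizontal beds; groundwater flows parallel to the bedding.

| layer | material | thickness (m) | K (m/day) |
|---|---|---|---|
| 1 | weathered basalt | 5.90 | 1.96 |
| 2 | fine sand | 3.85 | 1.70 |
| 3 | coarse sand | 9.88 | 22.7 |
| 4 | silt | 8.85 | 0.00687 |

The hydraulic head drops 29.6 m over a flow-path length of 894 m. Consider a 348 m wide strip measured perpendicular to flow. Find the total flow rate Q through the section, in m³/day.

2790

Flow is parallel to layering, so each bed carries its own Darcy discharge and the transmissivities add.
Σ(K_i·b_i) = 1.96×5.90 + 1.70×3.85 + 22.7×9.88 + 0.00687×8.85 = 242.4 m²/day.
Hydraulic gradient i = Δh / L = 29.6 / 894 = 0.03311.
Q = Σ(K_i·b_i) · W · i = 242.4 × 348 × 0.03311 = 2793 m³/day.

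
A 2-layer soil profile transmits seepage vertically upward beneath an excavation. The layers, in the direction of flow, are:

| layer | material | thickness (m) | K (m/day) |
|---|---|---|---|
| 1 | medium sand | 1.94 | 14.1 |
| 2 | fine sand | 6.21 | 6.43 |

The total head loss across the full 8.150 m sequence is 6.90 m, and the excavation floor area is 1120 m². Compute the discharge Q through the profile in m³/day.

7000

Flow is perpendicular to layering, so the layers act in series and the equivalent K is the thickness-weighted harmonic mean.
Total thickness L = 1.94 + 6.21 = 8.150 m.
Σ(b_i/K_i) = 1.94/14.1 + 6.21/6.43 = 1.103 d.
K_eq = L / Σ(b_i/K_i) = 8.150 / 1.103 = 7.386 m/day.
Q = K_eq · A · (Δh/L) = 7.386 × 1120 × (6.90/8.150) = 7004 m³/day.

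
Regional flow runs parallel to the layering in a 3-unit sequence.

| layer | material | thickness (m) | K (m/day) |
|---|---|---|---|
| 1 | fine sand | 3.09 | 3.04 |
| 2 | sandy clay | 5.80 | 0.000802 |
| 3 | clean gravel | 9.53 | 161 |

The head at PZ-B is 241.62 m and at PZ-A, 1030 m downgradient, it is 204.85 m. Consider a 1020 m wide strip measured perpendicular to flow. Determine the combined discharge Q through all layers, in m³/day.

56200

Flow is parallel to layering, so each bed carries its own Darcy discharge and the transmissivities add.
Σ(K_i·b_i) = 3.04×3.09 + 0.000802×5.80 + 161×9.53 = 1544 m²/day.
Hydraulic gradient i = (241.62 − 204.85) / 1030 = 36.77 / 1030 = 0.03570.
Q = Σ(K_i·b_i) · W · i = 1544 × 1020 × 0.03570 = 56212 m³/day.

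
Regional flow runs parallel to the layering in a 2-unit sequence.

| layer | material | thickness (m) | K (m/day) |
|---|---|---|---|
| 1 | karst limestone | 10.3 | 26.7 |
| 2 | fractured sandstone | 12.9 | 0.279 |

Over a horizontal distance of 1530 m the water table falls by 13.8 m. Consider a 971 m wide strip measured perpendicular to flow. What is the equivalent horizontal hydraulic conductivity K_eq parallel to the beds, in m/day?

12.0

Flow is parallel to layering, so each bed carries its own Darcy discharge and the transmissivities add.
Σ(K_i·b_i) = 26.7×10.3 + 0.279×12.9 = 278.6 m²/day.
Total thickness b = 23.20 m, so K_eq = Σ(K_i·b_i)/b = 12.01 m/day.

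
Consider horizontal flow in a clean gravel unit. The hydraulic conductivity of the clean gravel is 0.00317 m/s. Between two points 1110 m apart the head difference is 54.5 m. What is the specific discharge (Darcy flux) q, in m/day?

13.4

Convert K: 0.00317 m/s × 86400 = 273.9 m/day.
Hydraulic gradient i = Δh / L = 54.5 / 1110 = 0.04910.
Specific discharge q = K · i = 273.9 × 0.04910 = 13.45 m/day.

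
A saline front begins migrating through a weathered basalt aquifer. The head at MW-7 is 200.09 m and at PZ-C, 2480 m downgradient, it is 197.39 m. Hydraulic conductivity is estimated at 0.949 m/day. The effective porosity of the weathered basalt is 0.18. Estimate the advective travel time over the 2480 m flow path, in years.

Hydraulic gradient i = (200.09 − 197.39) / 2480 = 2.7 / 2480 = 0.001089.
Darcy flux q = K · i = 0.9490 × 0.001089 = 0.001033 m/day.
Seepage velocity v = q / n_e = 0.001033 / 0.18 = 0.005740 m/day.
Travel time t = L / v = 2480 / 0.005740 = 4.321e+05 days = 1183 years.

1180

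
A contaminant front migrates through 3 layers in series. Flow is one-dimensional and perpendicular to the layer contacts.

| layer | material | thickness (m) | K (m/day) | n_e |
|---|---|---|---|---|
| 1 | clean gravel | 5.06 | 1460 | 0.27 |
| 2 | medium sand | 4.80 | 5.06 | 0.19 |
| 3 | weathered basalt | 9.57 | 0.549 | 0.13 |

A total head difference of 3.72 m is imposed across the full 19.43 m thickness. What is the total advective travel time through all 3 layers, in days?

With flow normal to the layers, continuity requires the same specific discharge q through every layer.
Σ(b_i/K_i) = 5.06/1460 + 4.80/5.06 + 9.57/0.549 = 18.38 d.
q = Δh / Σ(b_i/K_i) = 3.72 / 18.38 = 0.2024 m/day.
In each layer the seepage velocity is v_i = q/n_i, so the layer transit time is t_i = b_i·n_i / q:
  layer 1 (clean gravel): t_1 = 5.06 × 0.27 / 0.2024 = 6.752 d
  layer 2 (medium sand): t_2 = 4.80 × 0.19 / 0.2024 = 4.507 d
  layer 3 (weathered basalt): t_3 = 9.57 × 0.13 / 0.2024 = 6.148 d
Total t = Σ t_i = 17.41 days.

17.4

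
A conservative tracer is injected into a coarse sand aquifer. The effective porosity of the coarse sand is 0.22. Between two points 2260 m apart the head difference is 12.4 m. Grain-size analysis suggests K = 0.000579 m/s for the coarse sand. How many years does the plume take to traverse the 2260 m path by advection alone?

Convert K: 0.000579 m/s × 86400 = 50.03 m/day.
Hydraulic gradient i = Δh / L = 12.4 / 2260 = 0.005487.
Darcy flux q = K · i = 50.03 × 0.005487 = 0.2745 m/day.
Seepage velocity v = q / n_e = 0.2745 / 0.22 = 1.248 m/day.
Travel time t = L / v = 2260 / 1.248 = 1811 days = 4.959 years.

4.96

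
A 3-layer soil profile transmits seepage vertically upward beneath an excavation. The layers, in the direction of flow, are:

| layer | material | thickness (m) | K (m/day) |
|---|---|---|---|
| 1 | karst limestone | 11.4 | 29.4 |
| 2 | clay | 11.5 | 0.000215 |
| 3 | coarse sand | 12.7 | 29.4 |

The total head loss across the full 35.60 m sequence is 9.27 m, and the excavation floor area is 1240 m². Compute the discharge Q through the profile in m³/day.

Flow is perpendicular to layering, so the layers act in series and the equivalent K is the thickness-weighted harmonic mean.
Total thickness L = 11.4 + 11.5 + 12.7 = 35.60 m.
Σ(b_i/K_i) = 11.4/29.4 + 11.5/0.000215 + 12.7/29.4 = 53489 d.
K_eq = L / Σ(b_i/K_i) = 35.60 / 53489 = 0.0006656 m/day.
Q = K_eq · A · (Δh/L) = 0.0006656 × 1240 × (9.27/35.60) = 0.2149 m³/day.

0.215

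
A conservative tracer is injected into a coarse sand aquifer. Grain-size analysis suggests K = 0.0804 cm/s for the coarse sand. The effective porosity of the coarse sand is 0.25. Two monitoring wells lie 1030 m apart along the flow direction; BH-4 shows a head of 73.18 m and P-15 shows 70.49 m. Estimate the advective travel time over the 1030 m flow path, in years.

3.89

Convert K: 0.0804 cm/s × 864 = 69.47 m/day.
Hydraulic gradient i = (73.18 − 70.49) / 1030 = 2.69 / 1030 = 0.002612.
Darcy flux q = K · i = 69.47 × 0.002612 = 0.1814 m/day.
Seepage velocity v = q / n_e = 0.1814 / 0.25 = 0.7257 m/day.
Travel time t = L / v = 1030 / 0.7257 = 1419 days = 3.886 years.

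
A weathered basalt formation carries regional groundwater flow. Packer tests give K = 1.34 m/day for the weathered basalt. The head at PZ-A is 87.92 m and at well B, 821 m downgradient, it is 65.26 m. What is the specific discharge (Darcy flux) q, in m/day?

Hydraulic gradient i = (87.92 − 65.26) / 821 = 22.66 / 821 = 0.02760.
Specific discharge q = K · i = 1.340 × 0.02760 = 0.03698 m/day.

0.0370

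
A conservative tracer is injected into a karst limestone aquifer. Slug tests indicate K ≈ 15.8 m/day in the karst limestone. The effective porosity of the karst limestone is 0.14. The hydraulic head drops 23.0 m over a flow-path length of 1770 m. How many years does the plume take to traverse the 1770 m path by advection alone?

Hydraulic gradient i = Δh / L = 23.0 / 1770 = 0.01299.
Darcy flux q = K · i = 15.80 × 0.01299 = 0.2053 m/day.
Seepage velocity v = q / n_e = 0.2053 / 0.14 = 1.467 m/day.
Travel time t = L / v = 1770 / 1.467 = 1207 days = 3.304 years.

3.30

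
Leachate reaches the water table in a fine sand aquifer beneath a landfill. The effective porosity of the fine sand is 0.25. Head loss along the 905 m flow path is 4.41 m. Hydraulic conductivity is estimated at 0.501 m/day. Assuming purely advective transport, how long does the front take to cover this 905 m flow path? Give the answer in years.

254

Hydraulic gradient i = Δh / L = 4.41 / 905 = 0.004873.
Darcy flux q = K · i = 0.5010 × 0.004873 = 0.002441 m/day.
Seepage velocity v = q / n_e = 0.002441 / 0.25 = 0.009765 m/day.
Travel time t = L / v = 905 / 0.009765 = 92675 days = 253.7 years.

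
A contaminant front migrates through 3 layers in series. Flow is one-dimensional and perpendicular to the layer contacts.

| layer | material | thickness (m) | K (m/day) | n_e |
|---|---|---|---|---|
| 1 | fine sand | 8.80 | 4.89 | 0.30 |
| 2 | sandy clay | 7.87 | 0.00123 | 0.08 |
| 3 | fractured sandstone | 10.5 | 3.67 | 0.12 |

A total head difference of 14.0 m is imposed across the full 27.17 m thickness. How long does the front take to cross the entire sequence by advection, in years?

With flow normal to the layers, continuity requires the same specific discharge q through every layer.
Σ(b_i/K_i) = 8.80/4.89 + 7.87/0.00123 + 10.5/3.67 = 6403 d.
q = Δh / Σ(b_i/K_i) = 14.0 / 6403 = 0.002186 m/day.
In each layer the seepage velocity is v_i = q/n_i, so the layer transit time is t_i = b_i·n_i / q:
  layer 1 (fine sand): t_1 = 8.80 × 0.30 / 0.002186 = 1207 d
  layer 2 (sandy clay): t_2 = 7.87 × 0.08 / 0.002186 = 288.0 d
  layer 3 (fractured sandstone): t_3 = 10.5 × 0.12 / 0.002186 = 576.3 d
Total t = Σ t_i = 2072 days = 5.672 years.

5.67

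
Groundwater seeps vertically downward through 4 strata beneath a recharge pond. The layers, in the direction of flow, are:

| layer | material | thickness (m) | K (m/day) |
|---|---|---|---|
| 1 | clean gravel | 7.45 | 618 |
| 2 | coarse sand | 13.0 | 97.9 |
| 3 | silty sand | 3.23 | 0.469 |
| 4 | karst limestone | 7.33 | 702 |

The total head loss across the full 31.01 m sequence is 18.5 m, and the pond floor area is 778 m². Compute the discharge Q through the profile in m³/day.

Flow is perpendicular to layering, so the layers act in series and the equivalent K is the thickness-weighted harmonic mean.
Total thickness L = 7.45 + 13.0 + 3.23 + 7.33 = 31.01 m.
Σ(b_i/K_i) = 7.45/618 + 13.0/97.9 + 3.23/0.469 + 7.33/702 = 7.042 d.
K_eq = L / Σ(b_i/K_i) = 31.01 / 7.042 = 4.403 m/day.
Q = K_eq · A · (Δh/L) = 4.403 × 778 × (18.5/31.01) = 2044 m³/day.

2040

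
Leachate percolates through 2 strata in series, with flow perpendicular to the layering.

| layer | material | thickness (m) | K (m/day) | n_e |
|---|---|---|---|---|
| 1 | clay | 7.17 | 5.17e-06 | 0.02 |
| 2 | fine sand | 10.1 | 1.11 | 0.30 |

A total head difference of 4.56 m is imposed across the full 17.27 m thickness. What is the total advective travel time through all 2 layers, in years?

With flow normal to the layers, continuity requires the same specific discharge q through every layer.
Σ(b_i/K_i) = 7.17/5.17e-06 + 10.1/1.11 = 1.387e+06 d.
q = Δh / Σ(b_i/K_i) = 4.56 / 1.387e+06 = 3.288e-06 m/day.
In each layer the seepage velocity is v_i = q/n_i, so the layer transit time is t_i = b_i·n_i / q:
  layer 1 (clay): t_1 = 7.17 × 0.02 / 3.288e-06 = 43613 d
  layer 2 (fine sand): t_2 = 10.1 × 0.30 / 3.288e-06 = 9.215e+05 d
Total t = Σ t_i = 9.651e+05 days = 2642 years.

2640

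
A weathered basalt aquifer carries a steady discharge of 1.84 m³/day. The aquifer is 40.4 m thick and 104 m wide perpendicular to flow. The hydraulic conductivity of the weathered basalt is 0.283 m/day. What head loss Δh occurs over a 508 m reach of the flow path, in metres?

0.786

Cross-sectional area A = 104 × 40.4 = 4202 m².
From Q = K·A·i, i = Q / (K·A) = 1.84 / (0.2830 × 4202) = 0.001547.
Head loss Δh = i · L = 0.001547 × 508 = 0.7861 m.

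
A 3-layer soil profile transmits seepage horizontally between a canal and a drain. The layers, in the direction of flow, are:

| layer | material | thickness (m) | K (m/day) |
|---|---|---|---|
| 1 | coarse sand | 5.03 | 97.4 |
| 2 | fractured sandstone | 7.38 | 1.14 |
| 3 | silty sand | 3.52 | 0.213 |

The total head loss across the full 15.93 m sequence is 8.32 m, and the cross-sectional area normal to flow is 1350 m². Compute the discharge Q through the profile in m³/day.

487

Flow is perpendicular to layering, so the layers act in series and the equivalent K is the thickness-weighted harmonic mean.
Total thickness L = 5.03 + 7.38 + 3.52 = 15.93 m.
Σ(b_i/K_i) = 5.03/97.4 + 7.38/1.14 + 3.52/0.213 = 23.05 d.
K_eq = L / Σ(b_i/K_i) = 15.93 / 23.05 = 0.6911 m/day.
Q = K_eq · A · (Δh/L) = 0.6911 × 1350 × (8.32/15.93) = 487.3 m³/day.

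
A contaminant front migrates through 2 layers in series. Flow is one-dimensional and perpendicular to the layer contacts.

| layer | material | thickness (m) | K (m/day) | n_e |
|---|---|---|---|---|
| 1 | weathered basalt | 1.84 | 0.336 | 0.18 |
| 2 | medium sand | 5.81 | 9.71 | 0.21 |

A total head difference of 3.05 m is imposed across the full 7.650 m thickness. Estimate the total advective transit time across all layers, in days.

3.09

With flow normal to the layers, continuity requires the same specific discharge q through every layer.
Σ(b_i/K_i) = 1.84/0.336 + 5.81/9.71 = 6.075 d.
q = Δh / Σ(b_i/K_i) = 3.05 / 6.075 = 0.5021 m/day.
In each layer the seepage velocity is v_i = q/n_i, so the layer transit time is t_i = b_i·n_i / q:
  layer 1 (weathered basalt): t_1 = 1.84 × 0.18 / 0.5021 = 0.6596 d
  layer 2 (medium sand): t_2 = 5.81 × 0.21 / 0.5021 = 2.430 d
Total t = Σ t_i = 3.090 days.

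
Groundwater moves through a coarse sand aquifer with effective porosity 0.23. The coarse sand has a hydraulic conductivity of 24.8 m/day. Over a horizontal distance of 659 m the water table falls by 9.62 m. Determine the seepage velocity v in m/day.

Hydraulic gradient i = Δh / L = 9.62 / 659 = 0.01460.
Darcy flux q = K · i = 24.80 × 0.01460 = 0.3620 m/day.
Seepage velocity v = q / n_e = 0.3620 / 0.23 = 1.574 m/day.

1.57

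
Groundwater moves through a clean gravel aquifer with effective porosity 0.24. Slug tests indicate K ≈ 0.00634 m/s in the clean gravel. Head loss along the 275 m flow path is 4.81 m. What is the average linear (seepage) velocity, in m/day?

39.9

Convert K: 0.00634 m/s × 86400 = 547.8 m/day.
Hydraulic gradient i = Δh / L = 4.81 / 275 = 0.01749.
Darcy flux q = K · i = 547.8 × 0.01749 = 9.581 m/day.
Seepage velocity v = q / n_e = 9.581 / 0.24 = 39.92 m/day.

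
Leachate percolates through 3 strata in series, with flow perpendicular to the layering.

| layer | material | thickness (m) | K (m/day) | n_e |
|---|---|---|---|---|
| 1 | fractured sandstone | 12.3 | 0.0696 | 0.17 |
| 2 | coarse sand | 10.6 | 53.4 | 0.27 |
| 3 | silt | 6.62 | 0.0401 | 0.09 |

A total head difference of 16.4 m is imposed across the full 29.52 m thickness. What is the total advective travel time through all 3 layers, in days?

With flow normal to the layers, continuity requires the same specific discharge q through every layer.
Σ(b_i/K_i) = 12.3/0.0696 + 10.6/53.4 + 6.62/0.0401 = 342.0 d.
q = Δh / Σ(b_i/K_i) = 16.4 / 342.0 = 0.04795 m/day.
In each layer the seepage velocity is v_i = q/n_i, so the layer transit time is t_i = b_i·n_i / q:
  layer 1 (fractured sandstone): t_1 = 12.3 × 0.17 / 0.04795 = 43.61 d
  layer 2 (coarse sand): t_2 = 10.6 × 0.27 / 0.04795 = 59.68 d
  layer 3 (silt): t_3 = 6.62 × 0.09 / 0.04795 = 12.42 d
Total t = Σ t_i = 115.7 days.

116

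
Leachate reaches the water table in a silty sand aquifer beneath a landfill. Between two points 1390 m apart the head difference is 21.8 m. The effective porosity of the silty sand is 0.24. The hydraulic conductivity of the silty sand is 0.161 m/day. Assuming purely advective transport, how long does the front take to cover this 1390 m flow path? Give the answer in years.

Hydraulic gradient i = Δh / L = 21.8 / 1390 = 0.01568.
Darcy flux q = K · i = 0.1610 × 0.01568 = 0.002525 m/day.
Seepage velocity v = q / n_e = 0.002525 / 0.24 = 0.01052 m/day.
Travel time t = L / v = 1390 / 0.01052 = 1.321e+05 days = 361.7 years.

362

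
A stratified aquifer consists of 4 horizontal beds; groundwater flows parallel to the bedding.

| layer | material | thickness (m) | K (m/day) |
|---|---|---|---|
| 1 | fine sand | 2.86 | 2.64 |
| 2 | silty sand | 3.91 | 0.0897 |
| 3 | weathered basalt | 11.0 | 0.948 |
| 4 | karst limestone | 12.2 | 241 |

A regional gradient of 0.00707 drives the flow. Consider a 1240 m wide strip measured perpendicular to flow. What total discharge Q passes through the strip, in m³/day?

Flow is parallel to layering, so each bed carries its own Darcy discharge and the transmissivities add.
Σ(K_i·b_i) = 2.64×2.86 + 0.0897×3.91 + 0.948×11.0 + 241×12.2 = 2959 m²/day.
Hydraulic gradient i = 0.00707.
Q = Σ(K_i·b_i) · W · i = 2959 × 1240 × 0.007070 = 25937 m³/day.

25900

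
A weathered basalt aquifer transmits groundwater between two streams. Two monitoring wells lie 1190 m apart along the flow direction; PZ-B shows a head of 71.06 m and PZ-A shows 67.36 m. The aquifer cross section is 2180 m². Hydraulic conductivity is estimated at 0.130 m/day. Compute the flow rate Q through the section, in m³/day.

Hydraulic gradient i = (71.06 − 67.36) / 1190 = 3.7 / 1190 = 0.003109.
Darcy's law: Q = K · A · i = 0.1300 × 2180 × 0.003109 = 0.8812 m³/day.

0.881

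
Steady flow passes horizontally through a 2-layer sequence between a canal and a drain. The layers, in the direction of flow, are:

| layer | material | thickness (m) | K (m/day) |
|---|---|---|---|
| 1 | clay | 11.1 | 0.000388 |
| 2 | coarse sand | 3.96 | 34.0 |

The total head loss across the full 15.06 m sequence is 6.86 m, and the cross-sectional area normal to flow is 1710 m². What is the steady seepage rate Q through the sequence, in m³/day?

Flow is perpendicular to layering, so the layers act in series and the equivalent K is the thickness-weighted harmonic mean.
Total thickness L = 11.1 + 3.96 = 15.06 m.
Σ(b_i/K_i) = 11.1/0.000388 + 3.96/34.0 = 28608 d.
K_eq = L / Σ(b_i/K_i) = 15.06 / 28608 = 0.0005264 m/day.
Q = K_eq · A · (Δh/L) = 0.0005264 × 1710 × (6.86/15.06) = 0.4100 m³/day.

0.410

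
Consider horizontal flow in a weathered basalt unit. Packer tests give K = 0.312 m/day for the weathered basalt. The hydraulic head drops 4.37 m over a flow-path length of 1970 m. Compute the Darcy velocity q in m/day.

Hydraulic gradient i = Δh / L = 4.37 / 1970 = 0.002218.
Specific discharge q = K · i = 0.3120 × 0.002218 = 0.0006921 m/day.

0.000692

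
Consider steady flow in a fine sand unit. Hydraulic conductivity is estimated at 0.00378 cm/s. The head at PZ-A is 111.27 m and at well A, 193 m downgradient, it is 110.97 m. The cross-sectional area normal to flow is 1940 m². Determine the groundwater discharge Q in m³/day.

Convert K: 0.00378 cm/s × 864 = 3.266 m/day.
Hydraulic gradient i = (111.27 − 110.97) / 193 = 0.3 / 193 = 0.001554.
Darcy's law: Q = K · A · i = 3.266 × 1940 × 0.001554 = 9.849 m³/day.

9.85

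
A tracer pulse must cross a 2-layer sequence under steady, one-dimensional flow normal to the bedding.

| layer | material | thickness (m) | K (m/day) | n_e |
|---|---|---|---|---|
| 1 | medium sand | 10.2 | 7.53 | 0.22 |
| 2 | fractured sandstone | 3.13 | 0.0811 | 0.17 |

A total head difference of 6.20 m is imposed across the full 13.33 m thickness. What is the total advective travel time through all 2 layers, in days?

With flow normal to the layers, continuity requires the same specific discharge q through every layer.
Σ(b_i/K_i) = 10.2/7.53 + 3.13/0.0811 = 39.95 d.
q = Δh / Σ(b_i/K_i) = 6.20 / 39.95 = 0.1552 m/day.
In each layer the seepage velocity is v_i = q/n_i, so the layer transit time is t_i = b_i·n_i / q:
  layer 1 (medium sand): t_1 = 10.2 × 0.22 / 0.1552 = 14.46 d
  layer 2 (fractured sandstone): t_2 = 3.13 × 0.17 / 0.1552 = 3.429 d
Total t = Σ t_i = 17.89 days.

17.9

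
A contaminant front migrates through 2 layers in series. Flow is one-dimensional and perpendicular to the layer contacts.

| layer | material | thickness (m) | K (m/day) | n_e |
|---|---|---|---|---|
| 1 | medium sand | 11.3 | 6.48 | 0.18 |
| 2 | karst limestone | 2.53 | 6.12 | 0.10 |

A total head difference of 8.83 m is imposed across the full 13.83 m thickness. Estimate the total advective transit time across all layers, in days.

0.559

With flow normal to the layers, continuity requires the same specific discharge q through every layer.
Σ(b_i/K_i) = 11.3/6.48 + 2.53/6.12 = 2.157 d.
q = Δh / Σ(b_i/K_i) = 8.83 / 2.157 = 4.093 m/day.
In each layer the seepage velocity is v_i = q/n_i, so the layer transit time is t_i = b_i·n_i / q:
  layer 1 (medium sand): t_1 = 11.3 × 0.18 / 4.093 = 0.4969 d
  layer 2 (karst limestone): t_2 = 2.53 × 0.10 / 4.093 = 0.06181 d
Total t = Σ t_i = 0.5587 days.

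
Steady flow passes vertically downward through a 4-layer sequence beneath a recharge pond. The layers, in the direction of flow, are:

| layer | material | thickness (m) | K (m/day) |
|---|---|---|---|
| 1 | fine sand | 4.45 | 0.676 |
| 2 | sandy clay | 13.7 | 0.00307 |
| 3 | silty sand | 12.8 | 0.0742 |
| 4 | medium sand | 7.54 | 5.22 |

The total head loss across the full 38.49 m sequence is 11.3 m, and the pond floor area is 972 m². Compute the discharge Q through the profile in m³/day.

2.37

Flow is perpendicular to layering, so the layers act in series and the equivalent K is the thickness-weighted harmonic mean.
Total thickness L = 4.45 + 13.7 + 12.8 + 7.54 = 38.49 m.
Σ(b_i/K_i) = 4.45/0.676 + 13.7/0.00307 + 12.8/0.0742 + 7.54/5.22 = 4643 d.
K_eq = L / Σ(b_i/K_i) = 38.49 / 4643 = 0.008290 m/day.
Q = K_eq · A · (Δh/L) = 0.008290 × 972 × (11.3/38.49) = 2.366 m³/day.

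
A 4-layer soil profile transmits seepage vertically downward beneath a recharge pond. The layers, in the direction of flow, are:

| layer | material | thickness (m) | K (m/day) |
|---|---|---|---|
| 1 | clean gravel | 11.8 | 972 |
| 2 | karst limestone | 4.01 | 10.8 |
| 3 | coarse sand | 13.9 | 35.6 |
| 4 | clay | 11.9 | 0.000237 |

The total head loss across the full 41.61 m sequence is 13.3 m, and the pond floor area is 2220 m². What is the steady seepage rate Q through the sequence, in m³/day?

0.588

Flow is perpendicular to layering, so the layers act in series and the equivalent K is the thickness-weighted harmonic mean.
Total thickness L = 11.8 + 4.01 + 13.9 + 11.9 = 41.61 m.
Σ(b_i/K_i) = 11.8/972 + 4.01/10.8 + 13.9/35.6 + 11.9/0.000237 = 50212 d.
K_eq = L / Σ(b_i/K_i) = 41.61 / 50212 = 0.0008287 m/day.
Q = K_eq · A · (Δh/L) = 0.0008287 × 2220 × (13.3/41.61) = 0.5880 m³/day.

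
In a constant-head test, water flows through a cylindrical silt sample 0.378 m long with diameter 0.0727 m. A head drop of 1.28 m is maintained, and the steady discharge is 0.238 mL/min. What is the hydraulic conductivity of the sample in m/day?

0.0244

Cross-sectional area A = π·(d/2)² = π × (0.0727/2)² = 0.004151 m².
Convert discharge: 0.238 mL/min = 3.967e-09 m³/s.
Darcy's law rearranged: K = Q·L / (A·Δh) = 3.967e-09 × 0.378 / (0.004151 × 1.28) = 2.822e-07 m/s = 0.02438 m/day.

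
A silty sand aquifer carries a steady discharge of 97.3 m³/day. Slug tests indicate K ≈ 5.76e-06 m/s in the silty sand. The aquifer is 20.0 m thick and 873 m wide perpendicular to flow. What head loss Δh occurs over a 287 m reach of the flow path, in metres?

3.21

Convert K: 5.76e-06 m/s × 86400 = 0.4977 m/day.
Cross-sectional area A = 873 × 20.0 = 17460 m².
From Q = K·A·i, i = Q / (K·A) = 97.3 / (0.4977 × 17460) = 0.01120.
Head loss Δh = i · L = 0.01120 × 287 = 3.214 m.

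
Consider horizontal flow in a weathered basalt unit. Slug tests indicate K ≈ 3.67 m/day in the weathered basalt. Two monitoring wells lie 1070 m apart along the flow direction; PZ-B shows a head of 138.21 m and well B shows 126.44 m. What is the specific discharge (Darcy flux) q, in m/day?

0.0404

Hydraulic gradient i = (138.21 − 126.44) / 1070 = 11.77 / 1070 = 0.01100.
Specific discharge q = K · i = 3.670 × 0.01100 = 0.04037 m/day.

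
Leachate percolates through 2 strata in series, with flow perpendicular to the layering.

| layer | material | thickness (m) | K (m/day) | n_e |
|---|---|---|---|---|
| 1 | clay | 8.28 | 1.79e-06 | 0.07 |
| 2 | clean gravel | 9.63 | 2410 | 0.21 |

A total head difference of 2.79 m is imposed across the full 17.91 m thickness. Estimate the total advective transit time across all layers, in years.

With flow normal to the layers, continuity requires the same specific discharge q through every layer.
Σ(b_i/K_i) = 8.28/1.79e-06 + 9.63/2410 = 4.626e+06 d.
q = Δh / Σ(b_i/K_i) = 2.79 / 4.626e+06 = 6.032e-07 m/day.
In each layer the seepage velocity is v_i = q/n_i, so the layer transit time is t_i = b_i·n_i / q:
  layer 1 (clay): t_1 = 8.28 × 0.07 / 6.032e-07 = 9.610e+05 d
  layer 2 (clean gravel): t_2 = 9.63 × 0.21 / 6.032e-07 = 3.353e+06 d
Total t = Σ t_i = 4.314e+06 days = 11811 years.

11800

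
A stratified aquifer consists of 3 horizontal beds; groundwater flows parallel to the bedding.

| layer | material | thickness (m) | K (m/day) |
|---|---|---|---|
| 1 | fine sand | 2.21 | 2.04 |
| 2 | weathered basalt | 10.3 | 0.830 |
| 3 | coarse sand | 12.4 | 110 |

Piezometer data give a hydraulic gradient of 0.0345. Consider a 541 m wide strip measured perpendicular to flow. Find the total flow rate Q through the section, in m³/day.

Flow is parallel to layering, so each bed carries its own Darcy discharge and the transmissivities add.
Σ(K_i·b_i) = 2.04×2.21 + 0.830×10.3 + 110×12.4 = 1377 m²/day.
Hydraulic gradient i = 0.0345.
Q = Σ(K_i·b_i) · W · i = 1377 × 541 × 0.03450 = 25702 m³/day.

25700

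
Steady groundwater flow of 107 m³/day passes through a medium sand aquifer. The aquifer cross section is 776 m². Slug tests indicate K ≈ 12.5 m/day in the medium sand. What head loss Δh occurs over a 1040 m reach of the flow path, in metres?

11.5

From Q = K·A·i, i = Q / (K·A) = 107 / (12.50 × 776.0) = 0.01103.
Head loss Δh = i · L = 0.01103 × 1040 = 11.47 m.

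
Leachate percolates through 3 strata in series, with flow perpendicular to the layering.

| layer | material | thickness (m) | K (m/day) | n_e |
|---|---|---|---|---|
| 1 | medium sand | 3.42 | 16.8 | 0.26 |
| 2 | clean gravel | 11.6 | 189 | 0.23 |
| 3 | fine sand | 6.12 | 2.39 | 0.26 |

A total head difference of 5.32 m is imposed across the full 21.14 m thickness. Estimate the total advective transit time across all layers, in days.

2.73

With flow normal to the layers, continuity requires the same specific discharge q through every layer.
Σ(b_i/K_i) = 3.42/16.8 + 11.6/189 + 6.12/2.39 = 2.826 d.
q = Δh / Σ(b_i/K_i) = 5.32 / 2.826 = 1.883 m/day.
In each layer the seepage velocity is v_i = q/n_i, so the layer transit time is t_i = b_i·n_i / q:
  layer 1 (medium sand): t_1 = 3.42 × 0.26 / 1.883 = 0.4723 d
  layer 2 (clean gravel): t_2 = 11.6 × 0.23 / 1.883 = 1.417 d
  layer 3 (fine sand): t_3 = 6.12 × 0.26 / 1.883 = 0.8451 d
Total t = Σ t_i = 2.734 days.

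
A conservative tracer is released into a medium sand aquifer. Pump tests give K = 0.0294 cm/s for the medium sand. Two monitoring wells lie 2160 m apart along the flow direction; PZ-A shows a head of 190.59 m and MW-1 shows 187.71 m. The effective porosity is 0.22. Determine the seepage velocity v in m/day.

0.154

Convert K: 0.0294 cm/s × 864 = 25.40 m/day.
Hydraulic gradient i = (190.59 − 187.71) / 2160 = 2.88 / 2160 = 0.001333.
Darcy flux q = K · i = 25.40 × 0.001333 = 0.03387 m/day.
Seepage velocity v = q / n_e = 0.03387 / 0.22 = 0.1539 m/day.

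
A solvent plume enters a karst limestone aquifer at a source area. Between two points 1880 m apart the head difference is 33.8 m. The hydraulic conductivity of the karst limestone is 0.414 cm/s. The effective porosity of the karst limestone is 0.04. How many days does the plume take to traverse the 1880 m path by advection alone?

Convert K: 0.414 cm/s × 864 = 357.7 m/day.
Hydraulic gradient i = Δh / L = 33.8 / 1880 = 0.01798.
Darcy flux q = K · i = 357.7 × 0.01798 = 6.431 m/day.
Seepage velocity v = q / n_e = 6.431 / 0.04 = 160.8 m/day.
Travel time t = L / v = 1880 / 160.8 = 11.69 days.

11.7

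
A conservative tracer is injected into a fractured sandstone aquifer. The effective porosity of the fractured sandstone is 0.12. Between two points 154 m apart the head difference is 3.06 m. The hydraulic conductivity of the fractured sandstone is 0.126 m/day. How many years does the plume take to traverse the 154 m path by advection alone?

Hydraulic gradient i = Δh / L = 3.06 / 154 = 0.01987.
Darcy flux q = K · i = 0.1260 × 0.01987 = 0.002504 m/day.
Seepage velocity v = q / n_e = 0.002504 / 0.12 = 0.02086 m/day.
Travel time t = L / v = 154 / 0.02086 = 7381 days = 20.21 years.

20.2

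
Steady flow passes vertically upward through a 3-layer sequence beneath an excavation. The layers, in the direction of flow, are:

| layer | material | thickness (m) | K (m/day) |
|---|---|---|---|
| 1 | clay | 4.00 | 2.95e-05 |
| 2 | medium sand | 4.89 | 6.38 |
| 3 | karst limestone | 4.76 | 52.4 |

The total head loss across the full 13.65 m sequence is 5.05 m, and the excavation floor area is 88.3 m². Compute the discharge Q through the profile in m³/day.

0.00329

Flow is perpendicular to layering, so the layers act in series and the equivalent K is the thickness-weighted harmonic mean.
Total thickness L = 4.00 + 4.89 + 4.76 = 13.65 m.
Σ(b_i/K_i) = 4.00/2.95e-05 + 4.89/6.38 + 4.76/52.4 = 1.356e+05 d.
K_eq = L / Σ(b_i/K_i) = 13.65 / 1.356e+05 = 0.0001007 m/day.
Q = K_eq · A · (Δh/L) = 0.0001007 × 88.3 × (5.05/13.65) = 0.003289 m³/day.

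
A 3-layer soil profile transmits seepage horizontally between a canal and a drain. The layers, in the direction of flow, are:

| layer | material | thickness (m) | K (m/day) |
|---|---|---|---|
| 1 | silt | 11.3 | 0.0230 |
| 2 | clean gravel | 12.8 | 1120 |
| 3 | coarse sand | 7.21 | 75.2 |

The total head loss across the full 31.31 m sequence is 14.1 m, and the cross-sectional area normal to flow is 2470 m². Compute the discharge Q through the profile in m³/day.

70.9

Flow is perpendicular to layering, so the layers act in series and the equivalent K is the thickness-weighted harmonic mean.
Total thickness L = 11.3 + 12.8 + 7.21 = 31.31 m.
Σ(b_i/K_i) = 11.3/0.0230 + 12.8/1120 + 7.21/75.2 = 491.4 d.
K_eq = L / Σ(b_i/K_i) = 31.31 / 491.4 = 0.06371 m/day.
Q = K_eq · A · (Δh/L) = 0.06371 × 2470 × (14.1/31.31) = 70.87 m³/day.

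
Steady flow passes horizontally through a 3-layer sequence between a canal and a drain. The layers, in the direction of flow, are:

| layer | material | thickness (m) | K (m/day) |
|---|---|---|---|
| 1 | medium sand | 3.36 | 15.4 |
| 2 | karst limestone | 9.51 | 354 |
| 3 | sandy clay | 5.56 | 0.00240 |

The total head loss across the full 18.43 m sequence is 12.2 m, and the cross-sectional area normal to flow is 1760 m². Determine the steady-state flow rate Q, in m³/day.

9.27

Flow is perpendicular to layering, so the layers act in series and the equivalent K is the thickness-weighted harmonic mean.
Total thickness L = 3.36 + 9.51 + 5.56 = 18.43 m.
Σ(b_i/K_i) = 3.36/15.4 + 9.51/354 + 5.56/0.00240 = 2317 d.
K_eq = L / Σ(b_i/K_i) = 18.43 / 2317 = 0.007955 m/day.
Q = K_eq · A · (Δh/L) = 0.007955 × 1760 × (12.2/18.43) = 9.268 m³/day.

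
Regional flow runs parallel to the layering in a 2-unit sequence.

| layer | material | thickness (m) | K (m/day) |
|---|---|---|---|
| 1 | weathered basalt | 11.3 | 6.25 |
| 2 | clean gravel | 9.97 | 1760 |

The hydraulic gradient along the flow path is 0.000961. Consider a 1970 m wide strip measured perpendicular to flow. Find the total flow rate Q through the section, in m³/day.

33400

Flow is parallel to layering, so each bed carries its own Darcy discharge and the transmissivities add.
Σ(K_i·b_i) = 6.25×11.3 + 1760×9.97 = 17618 m²/day.
Hydraulic gradient i = 0.000961.
Q = Σ(K_i·b_i) · W · i = 17618 × 1970 × 0.0009610 = 33354 m³/day.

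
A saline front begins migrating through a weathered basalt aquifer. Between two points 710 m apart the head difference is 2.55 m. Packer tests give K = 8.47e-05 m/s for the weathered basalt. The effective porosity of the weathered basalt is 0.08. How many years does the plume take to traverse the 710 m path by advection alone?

Convert K: 8.47e-05 m/s × 86400 = 7.318 m/day.
Hydraulic gradient i = Δh / L = 2.55 / 710 = 0.003592.
Darcy flux q = K · i = 7.318 × 0.003592 = 0.02628 m/day.
Seepage velocity v = q / n_e = 0.02628 / 0.08 = 0.3285 m/day.
Travel time t = L / v = 710 / 0.3285 = 2161 days = 5.917 years.

5.92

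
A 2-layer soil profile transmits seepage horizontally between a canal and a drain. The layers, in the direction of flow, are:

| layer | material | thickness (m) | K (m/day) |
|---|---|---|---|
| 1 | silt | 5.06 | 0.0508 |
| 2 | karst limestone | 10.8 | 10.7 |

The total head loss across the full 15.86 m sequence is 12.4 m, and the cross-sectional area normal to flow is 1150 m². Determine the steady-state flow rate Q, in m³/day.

Flow is perpendicular to layering, so the layers act in series and the equivalent K is the thickness-weighted harmonic mean.
Total thickness L = 5.06 + 10.8 = 15.86 m.
Σ(b_i/K_i) = 5.06/0.0508 + 10.8/10.7 = 100.6 d.
K_eq = L / Σ(b_i/K_i) = 15.86 / 100.6 = 0.1576 m/day.
Q = K_eq · A · (Δh/L) = 0.1576 × 1150 × (12.4/15.86) = 141.7 m³/day.

142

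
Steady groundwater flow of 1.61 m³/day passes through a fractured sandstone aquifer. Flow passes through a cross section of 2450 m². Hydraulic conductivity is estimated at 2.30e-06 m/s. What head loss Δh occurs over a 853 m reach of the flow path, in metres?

Convert K: 2.30e-06 m/s × 86400 = 0.1987 m/day.
From Q = K·A·i, i = Q / (K·A) = 1.61 / (0.1987 × 2450) = 0.003307.
Head loss Δh = i · L = 0.003307 × 853 = 2.821 m.

2.82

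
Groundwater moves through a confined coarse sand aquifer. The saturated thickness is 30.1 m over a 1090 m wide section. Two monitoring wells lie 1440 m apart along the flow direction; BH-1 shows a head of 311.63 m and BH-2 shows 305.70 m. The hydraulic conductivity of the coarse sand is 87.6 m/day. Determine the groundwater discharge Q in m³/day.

Cross-sectional area A = 1090 × 30.1 = 32809 m².
Hydraulic gradient i = (311.63 − 305.70) / 1440 = 5.93 / 1440 = 0.004118.
Darcy's law: Q = K · A · i = 87.60 × 32809 × 0.004118 = 11836 m³/day.

11800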